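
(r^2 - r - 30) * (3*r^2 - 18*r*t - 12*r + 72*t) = 3*r^4 - 18*r^3*t - 15*r^3 + 90*r^2*t - 78*r^2 + 468*r*t + 360*r - 2160*t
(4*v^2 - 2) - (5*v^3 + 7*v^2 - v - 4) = -5*v^3 - 3*v^2 + v + 2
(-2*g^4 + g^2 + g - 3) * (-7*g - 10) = 14*g^5 + 20*g^4 - 7*g^3 - 17*g^2 + 11*g + 30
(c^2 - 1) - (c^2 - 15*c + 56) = 15*c - 57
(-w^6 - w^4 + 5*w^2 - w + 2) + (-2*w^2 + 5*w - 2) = -w^6 - w^4 + 3*w^2 + 4*w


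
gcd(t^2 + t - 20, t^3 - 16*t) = t - 4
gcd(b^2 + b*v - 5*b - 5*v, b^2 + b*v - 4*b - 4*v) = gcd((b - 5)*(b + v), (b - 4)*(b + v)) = b + v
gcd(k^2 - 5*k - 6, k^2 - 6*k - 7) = k + 1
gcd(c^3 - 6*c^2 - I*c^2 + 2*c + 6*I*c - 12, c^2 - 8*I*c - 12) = c - 2*I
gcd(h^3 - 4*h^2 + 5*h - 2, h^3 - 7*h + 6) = h^2 - 3*h + 2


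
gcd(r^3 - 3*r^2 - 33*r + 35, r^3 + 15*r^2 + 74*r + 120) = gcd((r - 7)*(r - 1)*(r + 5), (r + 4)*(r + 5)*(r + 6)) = r + 5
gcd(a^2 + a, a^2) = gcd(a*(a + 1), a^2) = a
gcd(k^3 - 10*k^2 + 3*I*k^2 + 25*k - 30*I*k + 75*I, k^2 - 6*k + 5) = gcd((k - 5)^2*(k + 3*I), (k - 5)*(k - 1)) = k - 5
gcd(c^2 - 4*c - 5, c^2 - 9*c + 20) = c - 5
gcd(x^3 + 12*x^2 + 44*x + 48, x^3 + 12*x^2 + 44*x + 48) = x^3 + 12*x^2 + 44*x + 48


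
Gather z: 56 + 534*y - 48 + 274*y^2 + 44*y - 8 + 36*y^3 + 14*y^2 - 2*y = 36*y^3 + 288*y^2 + 576*y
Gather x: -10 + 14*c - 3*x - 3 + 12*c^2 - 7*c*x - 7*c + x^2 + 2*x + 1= 12*c^2 + 7*c + x^2 + x*(-7*c - 1) - 12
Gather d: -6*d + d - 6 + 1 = -5*d - 5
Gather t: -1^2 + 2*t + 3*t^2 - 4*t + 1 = 3*t^2 - 2*t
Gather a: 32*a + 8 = 32*a + 8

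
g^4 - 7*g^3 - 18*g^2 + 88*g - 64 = (g - 8)*(g - 2)*(g - 1)*(g + 4)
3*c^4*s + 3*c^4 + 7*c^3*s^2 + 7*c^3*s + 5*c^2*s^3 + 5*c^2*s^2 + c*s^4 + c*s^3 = (c + s)^2*(3*c + s)*(c*s + c)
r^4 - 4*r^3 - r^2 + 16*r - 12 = (r - 3)*(r - 2)*(r - 1)*(r + 2)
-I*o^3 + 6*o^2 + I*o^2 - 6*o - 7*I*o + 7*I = (o - I)*(o + 7*I)*(-I*o + I)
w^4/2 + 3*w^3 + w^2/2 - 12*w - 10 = (w/2 + 1)*(w - 2)*(w + 1)*(w + 5)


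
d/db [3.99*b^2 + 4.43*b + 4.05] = 7.98*b + 4.43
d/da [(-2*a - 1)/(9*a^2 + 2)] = 2*(9*a^2 + 9*a - 2)/(81*a^4 + 36*a^2 + 4)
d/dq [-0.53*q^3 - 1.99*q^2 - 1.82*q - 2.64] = -1.59*q^2 - 3.98*q - 1.82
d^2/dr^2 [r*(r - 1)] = 2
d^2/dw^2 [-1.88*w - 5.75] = 0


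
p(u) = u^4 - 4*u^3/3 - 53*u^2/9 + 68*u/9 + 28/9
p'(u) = 4*u^3 - 4*u^2 - 106*u/9 + 68/9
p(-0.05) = 2.72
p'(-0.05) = 8.13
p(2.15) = 0.25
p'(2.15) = 3.50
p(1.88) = 0.13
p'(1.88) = -2.15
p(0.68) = 5.32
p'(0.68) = -1.05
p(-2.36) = 1.03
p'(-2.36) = -39.50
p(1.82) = 0.29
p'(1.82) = -3.02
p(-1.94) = -9.81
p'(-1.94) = -13.86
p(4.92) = 324.89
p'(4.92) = 329.17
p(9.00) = 5183.11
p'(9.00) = 2493.56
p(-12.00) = 22104.44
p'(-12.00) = -7339.11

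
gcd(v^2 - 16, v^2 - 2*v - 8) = v - 4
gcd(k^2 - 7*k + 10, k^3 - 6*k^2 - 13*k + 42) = k - 2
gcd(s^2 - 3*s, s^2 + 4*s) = s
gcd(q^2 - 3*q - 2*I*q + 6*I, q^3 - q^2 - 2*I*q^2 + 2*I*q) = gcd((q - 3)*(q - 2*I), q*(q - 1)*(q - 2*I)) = q - 2*I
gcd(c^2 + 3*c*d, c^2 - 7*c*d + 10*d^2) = 1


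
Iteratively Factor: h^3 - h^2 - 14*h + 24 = (h - 2)*(h^2 + h - 12) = (h - 2)*(h + 4)*(h - 3)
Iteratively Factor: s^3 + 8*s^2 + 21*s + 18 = (s + 3)*(s^2 + 5*s + 6) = (s + 2)*(s + 3)*(s + 3)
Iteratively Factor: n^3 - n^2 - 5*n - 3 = (n + 1)*(n^2 - 2*n - 3) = (n + 1)^2*(n - 3)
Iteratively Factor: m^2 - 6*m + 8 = (m - 4)*(m - 2)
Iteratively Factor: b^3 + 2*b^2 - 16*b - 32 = (b - 4)*(b^2 + 6*b + 8) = (b - 4)*(b + 4)*(b + 2)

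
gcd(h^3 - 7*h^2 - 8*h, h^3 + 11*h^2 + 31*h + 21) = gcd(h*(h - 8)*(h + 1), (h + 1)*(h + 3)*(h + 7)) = h + 1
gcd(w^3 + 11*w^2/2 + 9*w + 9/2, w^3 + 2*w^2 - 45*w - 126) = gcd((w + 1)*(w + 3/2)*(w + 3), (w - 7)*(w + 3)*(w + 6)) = w + 3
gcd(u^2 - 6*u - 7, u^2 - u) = 1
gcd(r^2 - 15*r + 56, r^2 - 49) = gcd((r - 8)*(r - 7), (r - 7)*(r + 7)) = r - 7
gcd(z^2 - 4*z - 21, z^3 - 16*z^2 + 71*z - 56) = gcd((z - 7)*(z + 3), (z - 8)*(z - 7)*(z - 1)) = z - 7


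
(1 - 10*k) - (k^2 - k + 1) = -k^2 - 9*k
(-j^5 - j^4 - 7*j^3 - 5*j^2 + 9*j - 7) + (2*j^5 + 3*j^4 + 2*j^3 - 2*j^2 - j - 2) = j^5 + 2*j^4 - 5*j^3 - 7*j^2 + 8*j - 9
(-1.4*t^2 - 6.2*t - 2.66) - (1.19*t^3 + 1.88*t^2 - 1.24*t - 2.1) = -1.19*t^3 - 3.28*t^2 - 4.96*t - 0.56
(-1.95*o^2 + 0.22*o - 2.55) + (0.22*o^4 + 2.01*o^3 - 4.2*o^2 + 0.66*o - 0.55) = 0.22*o^4 + 2.01*o^3 - 6.15*o^2 + 0.88*o - 3.1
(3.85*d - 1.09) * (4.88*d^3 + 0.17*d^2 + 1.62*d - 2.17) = 18.788*d^4 - 4.6647*d^3 + 6.0517*d^2 - 10.1203*d + 2.3653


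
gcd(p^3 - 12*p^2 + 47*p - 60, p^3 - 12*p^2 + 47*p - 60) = p^3 - 12*p^2 + 47*p - 60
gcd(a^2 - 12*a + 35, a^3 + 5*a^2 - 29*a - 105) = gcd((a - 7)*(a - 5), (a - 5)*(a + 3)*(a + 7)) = a - 5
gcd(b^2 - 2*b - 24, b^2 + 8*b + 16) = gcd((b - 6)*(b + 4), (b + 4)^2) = b + 4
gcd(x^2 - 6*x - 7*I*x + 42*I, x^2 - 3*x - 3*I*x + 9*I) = 1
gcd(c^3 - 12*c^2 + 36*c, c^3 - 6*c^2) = c^2 - 6*c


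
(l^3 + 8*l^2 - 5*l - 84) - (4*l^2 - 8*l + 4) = l^3 + 4*l^2 + 3*l - 88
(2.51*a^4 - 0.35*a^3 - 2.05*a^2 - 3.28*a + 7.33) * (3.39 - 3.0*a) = -7.53*a^5 + 9.5589*a^4 + 4.9635*a^3 + 2.8905*a^2 - 33.1092*a + 24.8487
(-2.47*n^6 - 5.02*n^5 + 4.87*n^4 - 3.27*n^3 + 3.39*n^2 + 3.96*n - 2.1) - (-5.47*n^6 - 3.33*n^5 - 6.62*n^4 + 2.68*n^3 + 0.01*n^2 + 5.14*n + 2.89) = 3.0*n^6 - 1.69*n^5 + 11.49*n^4 - 5.95*n^3 + 3.38*n^2 - 1.18*n - 4.99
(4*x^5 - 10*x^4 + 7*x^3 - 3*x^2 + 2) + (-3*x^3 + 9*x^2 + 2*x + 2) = 4*x^5 - 10*x^4 + 4*x^3 + 6*x^2 + 2*x + 4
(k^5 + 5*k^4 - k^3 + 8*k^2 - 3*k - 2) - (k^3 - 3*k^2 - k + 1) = k^5 + 5*k^4 - 2*k^3 + 11*k^2 - 2*k - 3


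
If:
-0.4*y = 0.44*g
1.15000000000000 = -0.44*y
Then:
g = 2.38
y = -2.61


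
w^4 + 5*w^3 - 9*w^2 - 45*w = w*(w - 3)*(w + 3)*(w + 5)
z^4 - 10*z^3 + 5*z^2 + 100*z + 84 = (z - 7)*(z - 6)*(z + 1)*(z + 2)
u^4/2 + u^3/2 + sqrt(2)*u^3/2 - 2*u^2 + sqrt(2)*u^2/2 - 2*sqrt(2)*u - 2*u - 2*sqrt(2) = (u - 2)*(u + 1)*(sqrt(2)*u/2 + 1)*(sqrt(2)*u/2 + sqrt(2))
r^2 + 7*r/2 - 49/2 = (r - 7/2)*(r + 7)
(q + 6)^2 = q^2 + 12*q + 36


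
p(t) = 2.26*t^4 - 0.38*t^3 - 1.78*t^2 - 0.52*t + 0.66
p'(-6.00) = -1972.84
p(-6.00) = 2950.74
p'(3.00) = 222.62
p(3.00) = 155.88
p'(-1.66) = -39.10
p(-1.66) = 15.52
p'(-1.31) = -18.14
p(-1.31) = 5.80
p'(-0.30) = 0.20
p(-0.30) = 0.68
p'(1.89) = 49.71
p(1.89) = 19.59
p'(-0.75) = -2.30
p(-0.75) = 0.92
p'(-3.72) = -468.42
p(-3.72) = 430.32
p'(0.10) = -0.88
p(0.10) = 0.59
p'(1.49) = 21.55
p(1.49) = 5.82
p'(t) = 9.04*t^3 - 1.14*t^2 - 3.56*t - 0.52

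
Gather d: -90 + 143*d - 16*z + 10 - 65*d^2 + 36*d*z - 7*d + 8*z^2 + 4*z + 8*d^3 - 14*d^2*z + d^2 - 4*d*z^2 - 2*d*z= 8*d^3 + d^2*(-14*z - 64) + d*(-4*z^2 + 34*z + 136) + 8*z^2 - 12*z - 80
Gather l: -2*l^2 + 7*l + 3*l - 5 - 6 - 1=-2*l^2 + 10*l - 12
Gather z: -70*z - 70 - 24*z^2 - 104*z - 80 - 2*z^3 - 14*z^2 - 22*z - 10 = -2*z^3 - 38*z^2 - 196*z - 160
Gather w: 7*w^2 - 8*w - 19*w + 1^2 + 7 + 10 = 7*w^2 - 27*w + 18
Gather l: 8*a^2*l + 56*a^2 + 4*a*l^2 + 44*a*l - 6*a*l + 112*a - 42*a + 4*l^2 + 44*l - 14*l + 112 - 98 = 56*a^2 + 70*a + l^2*(4*a + 4) + l*(8*a^2 + 38*a + 30) + 14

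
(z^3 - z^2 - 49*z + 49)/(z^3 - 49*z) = (z - 1)/z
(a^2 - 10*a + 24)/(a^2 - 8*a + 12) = (a - 4)/(a - 2)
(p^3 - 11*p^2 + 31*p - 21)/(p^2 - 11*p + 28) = (p^2 - 4*p + 3)/(p - 4)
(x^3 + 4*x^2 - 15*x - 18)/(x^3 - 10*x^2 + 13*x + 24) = (x + 6)/(x - 8)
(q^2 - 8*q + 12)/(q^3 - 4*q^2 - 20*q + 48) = 1/(q + 4)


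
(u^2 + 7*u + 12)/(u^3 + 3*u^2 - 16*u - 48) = 1/(u - 4)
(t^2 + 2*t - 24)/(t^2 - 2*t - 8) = (t + 6)/(t + 2)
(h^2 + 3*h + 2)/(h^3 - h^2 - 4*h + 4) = (h + 1)/(h^2 - 3*h + 2)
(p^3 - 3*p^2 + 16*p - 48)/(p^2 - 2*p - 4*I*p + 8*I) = (p^2 + p*(-3 + 4*I) - 12*I)/(p - 2)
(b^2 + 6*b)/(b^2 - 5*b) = (b + 6)/(b - 5)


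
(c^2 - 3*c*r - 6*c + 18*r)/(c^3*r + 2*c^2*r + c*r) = (c^2 - 3*c*r - 6*c + 18*r)/(c*r*(c^2 + 2*c + 1))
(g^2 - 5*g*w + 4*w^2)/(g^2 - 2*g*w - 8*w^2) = (g - w)/(g + 2*w)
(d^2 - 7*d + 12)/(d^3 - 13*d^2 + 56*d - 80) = (d - 3)/(d^2 - 9*d + 20)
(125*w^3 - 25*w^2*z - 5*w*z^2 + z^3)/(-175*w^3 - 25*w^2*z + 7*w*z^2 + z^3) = (-5*w + z)/(7*w + z)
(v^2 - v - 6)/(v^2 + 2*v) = (v - 3)/v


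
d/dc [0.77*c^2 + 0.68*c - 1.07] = 1.54*c + 0.68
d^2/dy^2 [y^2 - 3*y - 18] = 2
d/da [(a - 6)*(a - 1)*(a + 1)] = 3*a^2 - 12*a - 1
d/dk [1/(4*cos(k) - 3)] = 4*sin(k)/(4*cos(k) - 3)^2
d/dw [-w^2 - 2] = -2*w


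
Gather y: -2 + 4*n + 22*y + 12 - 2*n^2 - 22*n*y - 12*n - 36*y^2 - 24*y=-2*n^2 - 8*n - 36*y^2 + y*(-22*n - 2) + 10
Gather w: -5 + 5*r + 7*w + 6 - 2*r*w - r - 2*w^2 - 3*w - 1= 4*r - 2*w^2 + w*(4 - 2*r)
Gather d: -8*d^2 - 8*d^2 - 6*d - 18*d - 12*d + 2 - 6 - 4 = -16*d^2 - 36*d - 8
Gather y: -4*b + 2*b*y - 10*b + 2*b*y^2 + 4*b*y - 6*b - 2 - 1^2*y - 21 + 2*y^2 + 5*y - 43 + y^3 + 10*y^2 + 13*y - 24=-20*b + y^3 + y^2*(2*b + 12) + y*(6*b + 17) - 90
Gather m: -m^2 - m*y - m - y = -m^2 + m*(-y - 1) - y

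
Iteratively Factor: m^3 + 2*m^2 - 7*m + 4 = (m - 1)*(m^2 + 3*m - 4) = (m - 1)^2*(m + 4)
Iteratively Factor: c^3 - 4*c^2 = (c - 4)*(c^2) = c*(c - 4)*(c)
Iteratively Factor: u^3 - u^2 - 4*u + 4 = (u - 1)*(u^2 - 4) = (u - 2)*(u - 1)*(u + 2)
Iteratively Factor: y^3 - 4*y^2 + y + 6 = (y - 3)*(y^2 - y - 2) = (y - 3)*(y + 1)*(y - 2)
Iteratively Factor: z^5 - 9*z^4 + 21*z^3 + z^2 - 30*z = (z - 3)*(z^4 - 6*z^3 + 3*z^2 + 10*z) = (z - 3)*(z + 1)*(z^3 - 7*z^2 + 10*z) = z*(z - 3)*(z + 1)*(z^2 - 7*z + 10) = z*(z - 3)*(z - 2)*(z + 1)*(z - 5)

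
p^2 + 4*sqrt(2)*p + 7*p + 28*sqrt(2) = (p + 7)*(p + 4*sqrt(2))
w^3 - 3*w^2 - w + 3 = (w - 3)*(w - 1)*(w + 1)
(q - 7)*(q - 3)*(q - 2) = q^3 - 12*q^2 + 41*q - 42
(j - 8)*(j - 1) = j^2 - 9*j + 8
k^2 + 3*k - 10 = (k - 2)*(k + 5)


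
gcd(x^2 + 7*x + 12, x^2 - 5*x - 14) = 1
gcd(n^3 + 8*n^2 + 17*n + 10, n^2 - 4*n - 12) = n + 2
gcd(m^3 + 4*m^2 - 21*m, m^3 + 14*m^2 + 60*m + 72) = 1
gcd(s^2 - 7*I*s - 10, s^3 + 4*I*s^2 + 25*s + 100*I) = s - 5*I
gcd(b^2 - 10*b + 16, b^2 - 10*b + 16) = b^2 - 10*b + 16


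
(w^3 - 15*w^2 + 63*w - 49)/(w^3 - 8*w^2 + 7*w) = (w - 7)/w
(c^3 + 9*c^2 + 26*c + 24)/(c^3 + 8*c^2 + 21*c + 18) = (c + 4)/(c + 3)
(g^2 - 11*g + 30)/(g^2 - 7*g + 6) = (g - 5)/(g - 1)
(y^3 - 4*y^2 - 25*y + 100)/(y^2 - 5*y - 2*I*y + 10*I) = (y^2 + y - 20)/(y - 2*I)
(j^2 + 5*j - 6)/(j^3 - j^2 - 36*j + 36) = 1/(j - 6)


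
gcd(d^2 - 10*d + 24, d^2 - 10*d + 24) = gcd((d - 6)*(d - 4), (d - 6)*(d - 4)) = d^2 - 10*d + 24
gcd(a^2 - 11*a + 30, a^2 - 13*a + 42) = a - 6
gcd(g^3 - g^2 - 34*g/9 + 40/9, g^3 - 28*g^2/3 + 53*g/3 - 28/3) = g - 4/3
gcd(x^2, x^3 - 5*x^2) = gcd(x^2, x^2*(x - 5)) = x^2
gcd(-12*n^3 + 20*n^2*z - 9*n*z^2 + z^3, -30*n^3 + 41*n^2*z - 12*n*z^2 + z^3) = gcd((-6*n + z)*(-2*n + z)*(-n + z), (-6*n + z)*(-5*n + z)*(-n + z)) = 6*n^2 - 7*n*z + z^2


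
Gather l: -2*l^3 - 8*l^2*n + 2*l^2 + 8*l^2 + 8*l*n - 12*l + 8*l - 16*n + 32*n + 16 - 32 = -2*l^3 + l^2*(10 - 8*n) + l*(8*n - 4) + 16*n - 16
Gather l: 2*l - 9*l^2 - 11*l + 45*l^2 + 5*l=36*l^2 - 4*l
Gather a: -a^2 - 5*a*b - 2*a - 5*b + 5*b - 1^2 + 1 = -a^2 + a*(-5*b - 2)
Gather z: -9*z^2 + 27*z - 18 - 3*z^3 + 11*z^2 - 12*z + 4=-3*z^3 + 2*z^2 + 15*z - 14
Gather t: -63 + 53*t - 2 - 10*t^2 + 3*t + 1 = -10*t^2 + 56*t - 64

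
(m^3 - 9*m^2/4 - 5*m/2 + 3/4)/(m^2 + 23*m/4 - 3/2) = (m^2 - 2*m - 3)/(m + 6)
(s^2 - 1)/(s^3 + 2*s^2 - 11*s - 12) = (s - 1)/(s^2 + s - 12)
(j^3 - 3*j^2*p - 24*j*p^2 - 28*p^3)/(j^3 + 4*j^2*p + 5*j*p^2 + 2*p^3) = (j^2 - 5*j*p - 14*p^2)/(j^2 + 2*j*p + p^2)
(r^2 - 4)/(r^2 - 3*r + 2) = (r + 2)/(r - 1)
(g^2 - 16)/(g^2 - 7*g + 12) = (g + 4)/(g - 3)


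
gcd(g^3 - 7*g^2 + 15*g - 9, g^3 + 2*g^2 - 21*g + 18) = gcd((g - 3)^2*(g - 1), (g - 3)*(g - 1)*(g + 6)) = g^2 - 4*g + 3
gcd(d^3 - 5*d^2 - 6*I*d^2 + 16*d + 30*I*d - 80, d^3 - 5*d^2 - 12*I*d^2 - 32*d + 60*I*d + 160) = d^2 + d*(-5 - 8*I) + 40*I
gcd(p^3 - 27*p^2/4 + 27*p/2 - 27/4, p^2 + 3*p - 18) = p - 3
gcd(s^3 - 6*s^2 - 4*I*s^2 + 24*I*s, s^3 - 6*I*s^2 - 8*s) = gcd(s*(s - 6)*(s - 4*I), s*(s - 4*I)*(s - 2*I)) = s^2 - 4*I*s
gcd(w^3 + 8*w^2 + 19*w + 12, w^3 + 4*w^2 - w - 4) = w^2 + 5*w + 4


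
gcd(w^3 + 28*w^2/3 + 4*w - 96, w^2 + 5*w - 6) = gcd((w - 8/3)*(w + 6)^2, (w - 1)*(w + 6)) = w + 6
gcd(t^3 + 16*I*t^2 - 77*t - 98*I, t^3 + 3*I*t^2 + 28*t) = t + 7*I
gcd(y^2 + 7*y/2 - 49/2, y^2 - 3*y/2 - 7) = y - 7/2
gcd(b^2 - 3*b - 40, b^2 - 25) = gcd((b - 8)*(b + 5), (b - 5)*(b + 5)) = b + 5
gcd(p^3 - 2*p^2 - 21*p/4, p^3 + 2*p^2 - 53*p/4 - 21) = p^2 - 2*p - 21/4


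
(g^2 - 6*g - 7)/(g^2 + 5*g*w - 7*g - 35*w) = (g + 1)/(g + 5*w)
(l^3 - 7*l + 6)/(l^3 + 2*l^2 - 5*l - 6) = (l - 1)/(l + 1)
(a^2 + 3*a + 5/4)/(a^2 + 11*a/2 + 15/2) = (a + 1/2)/(a + 3)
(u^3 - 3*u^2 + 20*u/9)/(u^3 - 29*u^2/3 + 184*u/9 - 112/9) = u*(3*u - 5)/(3*u^2 - 25*u + 28)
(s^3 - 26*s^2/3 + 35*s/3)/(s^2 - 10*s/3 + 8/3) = s*(3*s^2 - 26*s + 35)/(3*s^2 - 10*s + 8)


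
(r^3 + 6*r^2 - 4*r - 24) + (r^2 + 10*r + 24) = r^3 + 7*r^2 + 6*r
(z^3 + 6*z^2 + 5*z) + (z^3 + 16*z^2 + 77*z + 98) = 2*z^3 + 22*z^2 + 82*z + 98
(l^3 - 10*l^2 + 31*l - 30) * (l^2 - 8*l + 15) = l^5 - 18*l^4 + 126*l^3 - 428*l^2 + 705*l - 450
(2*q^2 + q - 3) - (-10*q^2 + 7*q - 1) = 12*q^2 - 6*q - 2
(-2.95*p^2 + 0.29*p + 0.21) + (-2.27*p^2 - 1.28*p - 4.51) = -5.22*p^2 - 0.99*p - 4.3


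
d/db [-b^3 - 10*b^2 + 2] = b*(-3*b - 20)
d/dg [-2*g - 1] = -2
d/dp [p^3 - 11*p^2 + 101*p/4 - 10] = 3*p^2 - 22*p + 101/4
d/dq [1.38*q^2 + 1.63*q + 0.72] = 2.76*q + 1.63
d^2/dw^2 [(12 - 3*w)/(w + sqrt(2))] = 6*(sqrt(2) + 4)/(w + sqrt(2))^3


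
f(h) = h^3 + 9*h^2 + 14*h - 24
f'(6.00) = 230.00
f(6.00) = 600.00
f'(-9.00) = 95.00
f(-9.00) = -150.00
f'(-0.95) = -0.39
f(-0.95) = -30.03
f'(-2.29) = -11.49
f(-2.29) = -20.87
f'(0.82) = 30.78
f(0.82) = -5.92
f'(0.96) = 34.04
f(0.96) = -1.38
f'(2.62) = 81.75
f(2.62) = 92.44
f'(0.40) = 21.68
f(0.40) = -16.90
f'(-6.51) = 23.96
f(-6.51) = -9.61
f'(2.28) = 70.64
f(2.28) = 66.56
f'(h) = 3*h^2 + 18*h + 14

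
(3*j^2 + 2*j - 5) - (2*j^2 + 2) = j^2 + 2*j - 7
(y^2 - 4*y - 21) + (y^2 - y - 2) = 2*y^2 - 5*y - 23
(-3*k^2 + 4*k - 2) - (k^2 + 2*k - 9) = -4*k^2 + 2*k + 7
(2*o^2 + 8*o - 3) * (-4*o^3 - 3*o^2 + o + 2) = -8*o^5 - 38*o^4 - 10*o^3 + 21*o^2 + 13*o - 6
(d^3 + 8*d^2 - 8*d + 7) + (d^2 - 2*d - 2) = d^3 + 9*d^2 - 10*d + 5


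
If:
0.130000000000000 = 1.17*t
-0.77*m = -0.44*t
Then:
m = 0.06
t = 0.11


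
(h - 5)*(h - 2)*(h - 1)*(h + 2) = h^4 - 6*h^3 + h^2 + 24*h - 20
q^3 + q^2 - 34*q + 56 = (q - 4)*(q - 2)*(q + 7)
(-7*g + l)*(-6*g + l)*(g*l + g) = 42*g^3*l + 42*g^3 - 13*g^2*l^2 - 13*g^2*l + g*l^3 + g*l^2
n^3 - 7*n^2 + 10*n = n*(n - 5)*(n - 2)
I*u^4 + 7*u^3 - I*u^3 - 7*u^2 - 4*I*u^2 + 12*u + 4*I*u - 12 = (u - 6*I)*(u - 2*I)*(u + I)*(I*u - I)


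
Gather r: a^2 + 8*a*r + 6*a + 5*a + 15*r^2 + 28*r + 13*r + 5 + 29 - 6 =a^2 + 11*a + 15*r^2 + r*(8*a + 41) + 28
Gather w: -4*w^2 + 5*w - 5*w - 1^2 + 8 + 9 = 16 - 4*w^2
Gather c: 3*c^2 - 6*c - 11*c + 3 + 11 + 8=3*c^2 - 17*c + 22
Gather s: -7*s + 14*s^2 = 14*s^2 - 7*s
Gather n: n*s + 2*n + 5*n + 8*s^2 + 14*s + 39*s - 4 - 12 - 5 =n*(s + 7) + 8*s^2 + 53*s - 21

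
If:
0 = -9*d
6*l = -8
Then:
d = 0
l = -4/3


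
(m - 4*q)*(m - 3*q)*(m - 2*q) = m^3 - 9*m^2*q + 26*m*q^2 - 24*q^3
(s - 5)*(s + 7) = s^2 + 2*s - 35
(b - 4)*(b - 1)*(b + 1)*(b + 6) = b^4 + 2*b^3 - 25*b^2 - 2*b + 24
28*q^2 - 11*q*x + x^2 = (-7*q + x)*(-4*q + x)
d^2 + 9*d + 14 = (d + 2)*(d + 7)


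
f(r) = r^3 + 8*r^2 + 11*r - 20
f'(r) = 3*r^2 + 16*r + 11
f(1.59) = 21.73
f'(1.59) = 44.02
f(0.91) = -2.61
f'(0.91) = 28.04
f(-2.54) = -12.71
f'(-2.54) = -10.29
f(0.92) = -2.33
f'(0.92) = 28.26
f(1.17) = 5.42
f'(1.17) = 33.83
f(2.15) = 50.57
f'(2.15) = 59.27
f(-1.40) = -22.46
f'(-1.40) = -5.52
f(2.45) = 69.68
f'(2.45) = 68.21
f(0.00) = -20.00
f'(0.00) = 11.00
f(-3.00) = -8.00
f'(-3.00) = -10.00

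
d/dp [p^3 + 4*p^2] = p*(3*p + 8)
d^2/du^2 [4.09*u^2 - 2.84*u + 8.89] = 8.18000000000000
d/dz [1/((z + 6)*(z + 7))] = (-2*z - 13)/(z^4 + 26*z^3 + 253*z^2 + 1092*z + 1764)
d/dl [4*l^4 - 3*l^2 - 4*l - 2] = 16*l^3 - 6*l - 4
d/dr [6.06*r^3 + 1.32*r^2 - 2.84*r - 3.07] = 18.18*r^2 + 2.64*r - 2.84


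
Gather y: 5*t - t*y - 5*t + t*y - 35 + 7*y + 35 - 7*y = 0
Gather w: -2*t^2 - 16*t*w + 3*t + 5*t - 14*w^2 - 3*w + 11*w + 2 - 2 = -2*t^2 + 8*t - 14*w^2 + w*(8 - 16*t)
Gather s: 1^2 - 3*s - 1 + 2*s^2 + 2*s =2*s^2 - s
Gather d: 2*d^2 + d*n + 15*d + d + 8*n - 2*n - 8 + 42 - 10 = 2*d^2 + d*(n + 16) + 6*n + 24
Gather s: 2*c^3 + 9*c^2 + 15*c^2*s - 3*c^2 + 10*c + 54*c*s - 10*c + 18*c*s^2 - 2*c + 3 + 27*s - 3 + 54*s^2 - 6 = 2*c^3 + 6*c^2 - 2*c + s^2*(18*c + 54) + s*(15*c^2 + 54*c + 27) - 6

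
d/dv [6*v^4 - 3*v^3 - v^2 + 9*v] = 24*v^3 - 9*v^2 - 2*v + 9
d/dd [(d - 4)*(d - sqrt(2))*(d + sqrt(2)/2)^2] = 4*d^3 - 12*d^2 - 3*d - sqrt(2)/2 + 6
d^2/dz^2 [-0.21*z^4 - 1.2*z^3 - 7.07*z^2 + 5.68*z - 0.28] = -2.52*z^2 - 7.2*z - 14.14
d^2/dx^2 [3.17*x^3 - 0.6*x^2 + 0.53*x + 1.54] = 19.02*x - 1.2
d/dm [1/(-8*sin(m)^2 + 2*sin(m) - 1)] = 2*(8*sin(m) - 1)*cos(m)/(8*sin(m)^2 - 2*sin(m) + 1)^2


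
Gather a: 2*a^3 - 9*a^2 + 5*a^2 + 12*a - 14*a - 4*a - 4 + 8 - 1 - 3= 2*a^3 - 4*a^2 - 6*a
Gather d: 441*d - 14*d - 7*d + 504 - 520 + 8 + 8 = 420*d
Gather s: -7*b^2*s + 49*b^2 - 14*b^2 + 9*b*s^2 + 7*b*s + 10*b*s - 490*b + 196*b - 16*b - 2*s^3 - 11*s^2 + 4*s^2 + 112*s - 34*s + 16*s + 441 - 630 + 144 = 35*b^2 - 310*b - 2*s^3 + s^2*(9*b - 7) + s*(-7*b^2 + 17*b + 94) - 45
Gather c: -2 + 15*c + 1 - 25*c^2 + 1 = -25*c^2 + 15*c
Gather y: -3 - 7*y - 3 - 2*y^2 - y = -2*y^2 - 8*y - 6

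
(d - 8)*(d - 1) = d^2 - 9*d + 8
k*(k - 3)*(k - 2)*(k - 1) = k^4 - 6*k^3 + 11*k^2 - 6*k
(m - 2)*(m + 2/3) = m^2 - 4*m/3 - 4/3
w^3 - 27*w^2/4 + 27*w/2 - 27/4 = (w - 3)^2*(w - 3/4)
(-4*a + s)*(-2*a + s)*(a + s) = 8*a^3 + 2*a^2*s - 5*a*s^2 + s^3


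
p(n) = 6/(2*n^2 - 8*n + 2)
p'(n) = 6*(8 - 4*n)/(2*n^2 - 8*n + 2)^2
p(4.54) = 0.87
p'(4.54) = -1.28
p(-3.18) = 0.13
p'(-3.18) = 0.05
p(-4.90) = 0.07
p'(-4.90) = 0.02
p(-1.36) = 0.36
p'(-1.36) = 0.29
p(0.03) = 3.41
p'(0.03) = 15.23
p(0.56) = -3.24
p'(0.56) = 10.07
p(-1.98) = 0.23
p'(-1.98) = 0.14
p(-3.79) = 0.10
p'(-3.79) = 0.04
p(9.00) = 0.07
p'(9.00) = -0.02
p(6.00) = 0.23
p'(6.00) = -0.14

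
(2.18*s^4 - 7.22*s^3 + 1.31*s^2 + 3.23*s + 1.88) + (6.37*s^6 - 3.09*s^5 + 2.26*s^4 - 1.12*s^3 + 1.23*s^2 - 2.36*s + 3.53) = 6.37*s^6 - 3.09*s^5 + 4.44*s^4 - 8.34*s^3 + 2.54*s^2 + 0.87*s + 5.41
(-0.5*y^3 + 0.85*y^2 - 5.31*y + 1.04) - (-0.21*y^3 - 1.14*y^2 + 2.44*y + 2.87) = -0.29*y^3 + 1.99*y^2 - 7.75*y - 1.83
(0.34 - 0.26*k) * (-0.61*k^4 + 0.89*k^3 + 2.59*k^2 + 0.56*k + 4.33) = 0.1586*k^5 - 0.4388*k^4 - 0.3708*k^3 + 0.735*k^2 - 0.9354*k + 1.4722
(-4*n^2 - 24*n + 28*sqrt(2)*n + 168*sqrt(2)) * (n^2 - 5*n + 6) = -4*n^4 - 4*n^3 + 28*sqrt(2)*n^3 + 28*sqrt(2)*n^2 + 96*n^2 - 672*sqrt(2)*n - 144*n + 1008*sqrt(2)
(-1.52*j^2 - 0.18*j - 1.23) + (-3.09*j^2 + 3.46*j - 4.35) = -4.61*j^2 + 3.28*j - 5.58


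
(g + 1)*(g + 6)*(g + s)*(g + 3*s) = g^4 + 4*g^3*s + 7*g^3 + 3*g^2*s^2 + 28*g^2*s + 6*g^2 + 21*g*s^2 + 24*g*s + 18*s^2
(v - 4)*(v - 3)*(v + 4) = v^3 - 3*v^2 - 16*v + 48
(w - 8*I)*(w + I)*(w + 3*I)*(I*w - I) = I*w^4 + 4*w^3 - I*w^3 - 4*w^2 + 29*I*w^2 - 24*w - 29*I*w + 24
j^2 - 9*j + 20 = (j - 5)*(j - 4)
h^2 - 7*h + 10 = (h - 5)*(h - 2)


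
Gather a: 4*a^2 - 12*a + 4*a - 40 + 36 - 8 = 4*a^2 - 8*a - 12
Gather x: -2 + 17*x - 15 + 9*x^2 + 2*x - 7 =9*x^2 + 19*x - 24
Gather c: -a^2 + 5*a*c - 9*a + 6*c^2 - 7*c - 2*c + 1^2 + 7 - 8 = -a^2 - 9*a + 6*c^2 + c*(5*a - 9)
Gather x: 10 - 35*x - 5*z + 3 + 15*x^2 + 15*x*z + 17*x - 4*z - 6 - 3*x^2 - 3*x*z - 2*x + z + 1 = 12*x^2 + x*(12*z - 20) - 8*z + 8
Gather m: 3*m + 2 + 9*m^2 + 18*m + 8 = 9*m^2 + 21*m + 10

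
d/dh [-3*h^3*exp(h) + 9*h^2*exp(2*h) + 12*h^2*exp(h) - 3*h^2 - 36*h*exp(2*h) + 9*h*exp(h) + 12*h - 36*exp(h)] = -3*h^3*exp(h) + 18*h^2*exp(2*h) + 3*h^2*exp(h) - 54*h*exp(2*h) + 33*h*exp(h) - 6*h - 36*exp(2*h) - 27*exp(h) + 12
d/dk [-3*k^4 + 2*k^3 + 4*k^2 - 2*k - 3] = -12*k^3 + 6*k^2 + 8*k - 2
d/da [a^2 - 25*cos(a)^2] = 2*a + 25*sin(2*a)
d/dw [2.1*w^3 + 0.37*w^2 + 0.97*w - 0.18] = 6.3*w^2 + 0.74*w + 0.97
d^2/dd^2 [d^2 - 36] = 2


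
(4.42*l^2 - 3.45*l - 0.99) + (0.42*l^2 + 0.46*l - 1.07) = 4.84*l^2 - 2.99*l - 2.06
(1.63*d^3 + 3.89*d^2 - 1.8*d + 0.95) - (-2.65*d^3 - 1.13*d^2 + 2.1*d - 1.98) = 4.28*d^3 + 5.02*d^2 - 3.9*d + 2.93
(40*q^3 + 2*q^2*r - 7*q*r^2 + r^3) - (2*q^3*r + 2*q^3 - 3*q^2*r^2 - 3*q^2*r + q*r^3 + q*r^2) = -2*q^3*r + 38*q^3 + 3*q^2*r^2 + 5*q^2*r - q*r^3 - 8*q*r^2 + r^3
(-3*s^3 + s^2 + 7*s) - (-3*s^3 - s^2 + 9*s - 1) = 2*s^2 - 2*s + 1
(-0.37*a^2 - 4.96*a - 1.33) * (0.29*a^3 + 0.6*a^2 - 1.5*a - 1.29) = -0.1073*a^5 - 1.6604*a^4 - 2.8067*a^3 + 7.1193*a^2 + 8.3934*a + 1.7157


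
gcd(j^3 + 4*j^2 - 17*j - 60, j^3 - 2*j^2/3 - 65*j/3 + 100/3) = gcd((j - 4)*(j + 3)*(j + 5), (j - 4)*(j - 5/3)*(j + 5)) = j^2 + j - 20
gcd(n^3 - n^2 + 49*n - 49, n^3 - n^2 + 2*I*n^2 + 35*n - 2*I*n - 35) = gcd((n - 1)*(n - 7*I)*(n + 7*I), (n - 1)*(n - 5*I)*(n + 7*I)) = n^2 + n*(-1 + 7*I) - 7*I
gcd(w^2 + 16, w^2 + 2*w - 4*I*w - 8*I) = w - 4*I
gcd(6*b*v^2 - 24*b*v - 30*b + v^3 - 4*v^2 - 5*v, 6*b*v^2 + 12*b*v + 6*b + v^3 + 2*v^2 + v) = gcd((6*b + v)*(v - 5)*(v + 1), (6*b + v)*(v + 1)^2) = 6*b*v + 6*b + v^2 + v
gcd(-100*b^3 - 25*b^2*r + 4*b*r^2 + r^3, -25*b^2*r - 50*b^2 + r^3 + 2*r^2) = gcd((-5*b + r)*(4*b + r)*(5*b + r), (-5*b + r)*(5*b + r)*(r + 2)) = -25*b^2 + r^2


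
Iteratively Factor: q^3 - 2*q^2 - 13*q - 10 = (q + 1)*(q^2 - 3*q - 10) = (q + 1)*(q + 2)*(q - 5)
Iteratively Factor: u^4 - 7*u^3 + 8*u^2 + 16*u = (u - 4)*(u^3 - 3*u^2 - 4*u) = (u - 4)*(u + 1)*(u^2 - 4*u) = (u - 4)^2*(u + 1)*(u)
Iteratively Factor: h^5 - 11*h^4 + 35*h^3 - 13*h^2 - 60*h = (h - 4)*(h^4 - 7*h^3 + 7*h^2 + 15*h) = (h - 4)*(h + 1)*(h^3 - 8*h^2 + 15*h) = (h - 5)*(h - 4)*(h + 1)*(h^2 - 3*h) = (h - 5)*(h - 4)*(h - 3)*(h + 1)*(h)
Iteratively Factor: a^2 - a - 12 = (a - 4)*(a + 3)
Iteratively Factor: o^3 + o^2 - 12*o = (o - 3)*(o^2 + 4*o) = o*(o - 3)*(o + 4)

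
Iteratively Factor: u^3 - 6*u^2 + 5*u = (u - 5)*(u^2 - u) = u*(u - 5)*(u - 1)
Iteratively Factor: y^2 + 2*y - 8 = (y + 4)*(y - 2)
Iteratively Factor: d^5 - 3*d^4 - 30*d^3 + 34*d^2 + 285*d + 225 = (d - 5)*(d^4 + 2*d^3 - 20*d^2 - 66*d - 45) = (d - 5)^2*(d^3 + 7*d^2 + 15*d + 9) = (d - 5)^2*(d + 1)*(d^2 + 6*d + 9) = (d - 5)^2*(d + 1)*(d + 3)*(d + 3)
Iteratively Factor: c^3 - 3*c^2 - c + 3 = (c - 1)*(c^2 - 2*c - 3) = (c - 3)*(c - 1)*(c + 1)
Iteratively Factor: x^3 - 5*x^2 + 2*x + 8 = (x - 4)*(x^2 - x - 2) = (x - 4)*(x + 1)*(x - 2)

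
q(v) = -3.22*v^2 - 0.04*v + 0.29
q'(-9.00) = 57.92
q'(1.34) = -8.67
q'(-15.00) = 96.56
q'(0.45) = -2.94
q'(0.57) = -3.71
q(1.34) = -5.55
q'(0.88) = -5.71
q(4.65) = -69.52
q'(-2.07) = 13.29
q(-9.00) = -260.17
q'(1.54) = -9.96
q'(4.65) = -29.99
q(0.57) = -0.78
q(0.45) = -0.38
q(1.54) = -7.41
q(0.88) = -2.24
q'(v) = -6.44*v - 0.04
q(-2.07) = -13.42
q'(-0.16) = 0.99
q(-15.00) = -723.61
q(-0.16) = 0.21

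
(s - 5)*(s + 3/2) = s^2 - 7*s/2 - 15/2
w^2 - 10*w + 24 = (w - 6)*(w - 4)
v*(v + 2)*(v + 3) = v^3 + 5*v^2 + 6*v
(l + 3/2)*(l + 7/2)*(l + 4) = l^3 + 9*l^2 + 101*l/4 + 21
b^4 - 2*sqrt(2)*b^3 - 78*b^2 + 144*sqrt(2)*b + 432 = (b - 6*sqrt(2))*(b - 3*sqrt(2))*(b + sqrt(2))*(b + 6*sqrt(2))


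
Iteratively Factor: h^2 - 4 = (h + 2)*(h - 2)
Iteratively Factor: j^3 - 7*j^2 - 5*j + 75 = (j - 5)*(j^2 - 2*j - 15) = (j - 5)*(j + 3)*(j - 5)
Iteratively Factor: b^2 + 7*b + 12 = (b + 3)*(b + 4)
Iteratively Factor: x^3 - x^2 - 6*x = (x)*(x^2 - x - 6) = x*(x + 2)*(x - 3)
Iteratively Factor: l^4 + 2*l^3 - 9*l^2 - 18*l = (l + 2)*(l^3 - 9*l) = (l + 2)*(l + 3)*(l^2 - 3*l) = l*(l + 2)*(l + 3)*(l - 3)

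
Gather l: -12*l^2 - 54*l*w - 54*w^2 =-12*l^2 - 54*l*w - 54*w^2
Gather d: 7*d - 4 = 7*d - 4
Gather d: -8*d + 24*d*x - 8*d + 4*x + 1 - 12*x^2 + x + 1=d*(24*x - 16) - 12*x^2 + 5*x + 2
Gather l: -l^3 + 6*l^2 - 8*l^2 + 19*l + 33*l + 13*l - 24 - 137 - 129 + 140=-l^3 - 2*l^2 + 65*l - 150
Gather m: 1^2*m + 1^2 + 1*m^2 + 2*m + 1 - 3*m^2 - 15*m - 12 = -2*m^2 - 12*m - 10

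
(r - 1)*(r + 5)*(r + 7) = r^3 + 11*r^2 + 23*r - 35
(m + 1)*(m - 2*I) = m^2 + m - 2*I*m - 2*I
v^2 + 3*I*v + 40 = (v - 5*I)*(v + 8*I)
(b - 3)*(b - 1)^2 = b^3 - 5*b^2 + 7*b - 3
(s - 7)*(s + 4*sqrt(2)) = s^2 - 7*s + 4*sqrt(2)*s - 28*sqrt(2)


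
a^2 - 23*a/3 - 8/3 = (a - 8)*(a + 1/3)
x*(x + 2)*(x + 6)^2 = x^4 + 14*x^3 + 60*x^2 + 72*x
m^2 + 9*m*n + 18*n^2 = (m + 3*n)*(m + 6*n)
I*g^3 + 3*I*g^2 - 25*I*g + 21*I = (g - 3)*(g + 7)*(I*g - I)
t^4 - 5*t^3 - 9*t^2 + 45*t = t*(t - 5)*(t - 3)*(t + 3)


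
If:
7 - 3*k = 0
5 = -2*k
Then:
No Solution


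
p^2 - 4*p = p*(p - 4)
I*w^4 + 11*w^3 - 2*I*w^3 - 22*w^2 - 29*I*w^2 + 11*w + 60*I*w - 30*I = (w - 1)*(w - 6*I)*(w - 5*I)*(I*w - I)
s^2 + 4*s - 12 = (s - 2)*(s + 6)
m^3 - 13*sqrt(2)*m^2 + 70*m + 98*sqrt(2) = (m - 7*sqrt(2))^2*(m + sqrt(2))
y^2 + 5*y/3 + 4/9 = (y + 1/3)*(y + 4/3)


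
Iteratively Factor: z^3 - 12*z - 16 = (z + 2)*(z^2 - 2*z - 8) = (z - 4)*(z + 2)*(z + 2)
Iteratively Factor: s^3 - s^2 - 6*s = (s + 2)*(s^2 - 3*s) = (s - 3)*(s + 2)*(s)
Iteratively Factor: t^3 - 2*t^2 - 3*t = (t + 1)*(t^2 - 3*t) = (t - 3)*(t + 1)*(t)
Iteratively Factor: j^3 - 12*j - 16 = (j + 2)*(j^2 - 2*j - 8) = (j + 2)^2*(j - 4)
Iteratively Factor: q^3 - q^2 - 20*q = (q + 4)*(q^2 - 5*q) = (q - 5)*(q + 4)*(q)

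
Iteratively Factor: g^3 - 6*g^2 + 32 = (g - 4)*(g^2 - 2*g - 8) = (g - 4)*(g + 2)*(g - 4)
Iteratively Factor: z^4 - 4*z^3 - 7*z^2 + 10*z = (z - 5)*(z^3 + z^2 - 2*z) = (z - 5)*(z + 2)*(z^2 - z) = (z - 5)*(z - 1)*(z + 2)*(z)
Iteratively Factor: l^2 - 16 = (l + 4)*(l - 4)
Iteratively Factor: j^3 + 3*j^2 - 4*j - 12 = (j + 3)*(j^2 - 4) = (j - 2)*(j + 3)*(j + 2)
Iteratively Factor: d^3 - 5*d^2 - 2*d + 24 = (d - 4)*(d^2 - d - 6) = (d - 4)*(d - 3)*(d + 2)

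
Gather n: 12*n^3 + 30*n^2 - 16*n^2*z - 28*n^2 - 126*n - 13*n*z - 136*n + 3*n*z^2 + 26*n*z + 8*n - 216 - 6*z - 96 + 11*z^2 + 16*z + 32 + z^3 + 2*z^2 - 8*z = 12*n^3 + n^2*(2 - 16*z) + n*(3*z^2 + 13*z - 254) + z^3 + 13*z^2 + 2*z - 280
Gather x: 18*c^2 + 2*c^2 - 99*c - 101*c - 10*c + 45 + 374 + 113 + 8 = 20*c^2 - 210*c + 540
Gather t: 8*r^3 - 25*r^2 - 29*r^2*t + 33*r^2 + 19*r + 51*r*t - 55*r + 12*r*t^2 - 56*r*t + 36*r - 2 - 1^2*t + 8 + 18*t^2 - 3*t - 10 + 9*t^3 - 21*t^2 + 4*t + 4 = 8*r^3 + 8*r^2 + 9*t^3 + t^2*(12*r - 3) + t*(-29*r^2 - 5*r)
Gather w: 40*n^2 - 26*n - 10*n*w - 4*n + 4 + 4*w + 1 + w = 40*n^2 - 30*n + w*(5 - 10*n) + 5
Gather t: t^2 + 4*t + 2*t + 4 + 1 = t^2 + 6*t + 5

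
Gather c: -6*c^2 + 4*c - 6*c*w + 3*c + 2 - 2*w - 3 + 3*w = -6*c^2 + c*(7 - 6*w) + w - 1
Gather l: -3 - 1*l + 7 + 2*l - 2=l + 2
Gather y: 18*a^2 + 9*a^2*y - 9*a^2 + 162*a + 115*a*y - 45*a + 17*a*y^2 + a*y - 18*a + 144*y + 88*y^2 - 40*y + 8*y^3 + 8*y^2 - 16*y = 9*a^2 + 99*a + 8*y^3 + y^2*(17*a + 96) + y*(9*a^2 + 116*a + 88)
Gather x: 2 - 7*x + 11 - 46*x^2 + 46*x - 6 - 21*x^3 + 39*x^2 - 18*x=-21*x^3 - 7*x^2 + 21*x + 7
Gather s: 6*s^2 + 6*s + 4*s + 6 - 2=6*s^2 + 10*s + 4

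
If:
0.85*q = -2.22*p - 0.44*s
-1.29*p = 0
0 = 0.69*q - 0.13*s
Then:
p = 0.00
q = 0.00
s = 0.00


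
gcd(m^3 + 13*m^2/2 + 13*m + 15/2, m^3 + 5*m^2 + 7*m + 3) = m^2 + 4*m + 3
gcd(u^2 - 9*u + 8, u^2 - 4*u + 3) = u - 1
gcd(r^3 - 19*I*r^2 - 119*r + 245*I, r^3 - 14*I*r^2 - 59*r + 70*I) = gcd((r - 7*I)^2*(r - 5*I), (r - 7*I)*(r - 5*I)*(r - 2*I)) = r^2 - 12*I*r - 35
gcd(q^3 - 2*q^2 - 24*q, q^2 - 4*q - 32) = q + 4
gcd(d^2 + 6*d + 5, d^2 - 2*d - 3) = d + 1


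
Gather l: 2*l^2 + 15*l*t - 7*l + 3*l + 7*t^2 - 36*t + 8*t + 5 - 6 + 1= 2*l^2 + l*(15*t - 4) + 7*t^2 - 28*t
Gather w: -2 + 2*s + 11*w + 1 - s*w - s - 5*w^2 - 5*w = s - 5*w^2 + w*(6 - s) - 1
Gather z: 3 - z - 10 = -z - 7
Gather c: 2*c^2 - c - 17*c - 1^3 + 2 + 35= 2*c^2 - 18*c + 36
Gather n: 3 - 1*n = 3 - n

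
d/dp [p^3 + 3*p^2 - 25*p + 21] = 3*p^2 + 6*p - 25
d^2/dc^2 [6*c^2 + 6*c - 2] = 12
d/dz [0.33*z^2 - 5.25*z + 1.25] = 0.66*z - 5.25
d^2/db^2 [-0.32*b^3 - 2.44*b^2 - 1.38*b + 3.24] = -1.92*b - 4.88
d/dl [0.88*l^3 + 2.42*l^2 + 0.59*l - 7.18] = 2.64*l^2 + 4.84*l + 0.59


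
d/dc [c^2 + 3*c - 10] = 2*c + 3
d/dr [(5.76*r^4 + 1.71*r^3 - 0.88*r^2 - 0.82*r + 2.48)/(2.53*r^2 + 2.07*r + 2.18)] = (29.1456*r^5 + 40.0959*r^4 + 57.3066*r^3 + 11.4364*r^2 - 16.3856*r - 6.9212)/(6.4009*r^4 + 10.4742*r^3 + 15.3157*r^2 + 9.0252*r + 4.7524)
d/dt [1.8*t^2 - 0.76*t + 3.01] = 3.6*t - 0.76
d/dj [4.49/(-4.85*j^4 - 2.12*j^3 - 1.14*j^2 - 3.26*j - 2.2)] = (87.106*j^3 + 28.5564*j^2 + 10.2372*j + 14.6374)/(4.85*j^4 + 2.12*j^3 + 1.14*j^2 + 3.26*j + 2.2)^2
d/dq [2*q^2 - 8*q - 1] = 4*q - 8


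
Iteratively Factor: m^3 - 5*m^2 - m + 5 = (m - 1)*(m^2 - 4*m - 5) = (m - 5)*(m - 1)*(m + 1)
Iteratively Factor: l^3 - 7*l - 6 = (l + 1)*(l^2 - l - 6) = (l - 3)*(l + 1)*(l + 2)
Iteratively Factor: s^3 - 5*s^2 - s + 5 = (s + 1)*(s^2 - 6*s + 5) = (s - 5)*(s + 1)*(s - 1)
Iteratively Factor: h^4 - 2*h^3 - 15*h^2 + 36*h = (h + 4)*(h^3 - 6*h^2 + 9*h) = (h - 3)*(h + 4)*(h^2 - 3*h) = h*(h - 3)*(h + 4)*(h - 3)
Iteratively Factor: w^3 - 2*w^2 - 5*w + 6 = (w - 1)*(w^2 - w - 6) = (w - 1)*(w + 2)*(w - 3)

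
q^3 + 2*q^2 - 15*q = q*(q - 3)*(q + 5)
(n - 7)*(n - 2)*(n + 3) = n^3 - 6*n^2 - 13*n + 42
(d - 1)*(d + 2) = d^2 + d - 2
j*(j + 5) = j^2 + 5*j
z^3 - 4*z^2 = z^2*(z - 4)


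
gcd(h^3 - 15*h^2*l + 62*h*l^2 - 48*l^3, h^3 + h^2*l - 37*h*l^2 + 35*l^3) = h - l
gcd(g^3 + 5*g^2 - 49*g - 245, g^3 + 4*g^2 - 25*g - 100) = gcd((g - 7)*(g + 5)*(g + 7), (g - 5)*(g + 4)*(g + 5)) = g + 5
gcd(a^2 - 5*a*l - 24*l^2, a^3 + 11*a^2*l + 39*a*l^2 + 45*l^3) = a + 3*l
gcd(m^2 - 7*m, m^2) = m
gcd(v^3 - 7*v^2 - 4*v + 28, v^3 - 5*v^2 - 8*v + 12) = v + 2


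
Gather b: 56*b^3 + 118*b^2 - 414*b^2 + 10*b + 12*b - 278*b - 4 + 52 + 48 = 56*b^3 - 296*b^2 - 256*b + 96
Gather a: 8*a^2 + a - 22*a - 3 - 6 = 8*a^2 - 21*a - 9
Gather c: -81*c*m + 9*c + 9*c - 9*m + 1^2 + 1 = c*(18 - 81*m) - 9*m + 2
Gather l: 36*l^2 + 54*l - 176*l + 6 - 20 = 36*l^2 - 122*l - 14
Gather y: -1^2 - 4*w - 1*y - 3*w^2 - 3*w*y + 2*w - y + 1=-3*w^2 - 2*w + y*(-3*w - 2)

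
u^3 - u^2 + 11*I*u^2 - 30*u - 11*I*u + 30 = (u - 1)*(u + 5*I)*(u + 6*I)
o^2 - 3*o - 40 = (o - 8)*(o + 5)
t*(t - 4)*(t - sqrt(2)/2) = t^3 - 4*t^2 - sqrt(2)*t^2/2 + 2*sqrt(2)*t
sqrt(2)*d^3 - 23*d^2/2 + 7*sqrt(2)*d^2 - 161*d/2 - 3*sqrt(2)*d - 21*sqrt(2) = (d + 7)*(d - 6*sqrt(2))*(sqrt(2)*d + 1/2)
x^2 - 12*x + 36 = (x - 6)^2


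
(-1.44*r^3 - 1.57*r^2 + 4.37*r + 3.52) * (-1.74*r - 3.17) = 2.5056*r^4 + 7.2966*r^3 - 2.6269*r^2 - 19.9777*r - 11.1584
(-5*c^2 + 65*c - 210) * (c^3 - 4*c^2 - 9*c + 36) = -5*c^5 + 85*c^4 - 425*c^3 + 75*c^2 + 4230*c - 7560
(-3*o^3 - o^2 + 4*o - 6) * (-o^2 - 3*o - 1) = 3*o^5 + 10*o^4 + 2*o^3 - 5*o^2 + 14*o + 6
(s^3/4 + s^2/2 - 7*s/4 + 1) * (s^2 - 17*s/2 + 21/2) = s^5/4 - 13*s^4/8 - 27*s^3/8 + 169*s^2/8 - 215*s/8 + 21/2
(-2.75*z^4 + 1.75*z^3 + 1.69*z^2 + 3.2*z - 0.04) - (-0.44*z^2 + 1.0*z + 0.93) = -2.75*z^4 + 1.75*z^3 + 2.13*z^2 + 2.2*z - 0.97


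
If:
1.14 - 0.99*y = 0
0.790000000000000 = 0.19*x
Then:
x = 4.16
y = 1.15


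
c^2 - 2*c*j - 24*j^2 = (c - 6*j)*(c + 4*j)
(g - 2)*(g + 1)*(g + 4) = g^3 + 3*g^2 - 6*g - 8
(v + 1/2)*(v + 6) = v^2 + 13*v/2 + 3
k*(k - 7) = k^2 - 7*k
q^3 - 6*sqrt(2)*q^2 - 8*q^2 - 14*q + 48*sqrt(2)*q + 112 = (q - 8)*(q - 7*sqrt(2))*(q + sqrt(2))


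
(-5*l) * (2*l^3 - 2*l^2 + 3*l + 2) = -10*l^4 + 10*l^3 - 15*l^2 - 10*l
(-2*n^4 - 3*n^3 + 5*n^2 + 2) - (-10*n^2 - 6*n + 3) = -2*n^4 - 3*n^3 + 15*n^2 + 6*n - 1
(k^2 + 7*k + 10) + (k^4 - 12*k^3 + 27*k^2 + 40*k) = k^4 - 12*k^3 + 28*k^2 + 47*k + 10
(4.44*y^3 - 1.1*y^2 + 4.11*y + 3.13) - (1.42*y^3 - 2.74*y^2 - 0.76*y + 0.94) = 3.02*y^3 + 1.64*y^2 + 4.87*y + 2.19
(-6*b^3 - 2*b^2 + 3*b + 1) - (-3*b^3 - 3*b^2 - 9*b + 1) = -3*b^3 + b^2 + 12*b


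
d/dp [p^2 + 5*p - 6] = 2*p + 5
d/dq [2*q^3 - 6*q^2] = 6*q*(q - 2)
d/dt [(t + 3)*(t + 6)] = 2*t + 9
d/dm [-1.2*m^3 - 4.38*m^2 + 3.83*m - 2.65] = -3.6*m^2 - 8.76*m + 3.83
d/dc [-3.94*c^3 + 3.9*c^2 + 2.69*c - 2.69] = -11.82*c^2 + 7.8*c + 2.69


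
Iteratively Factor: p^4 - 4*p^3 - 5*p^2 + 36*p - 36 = (p + 3)*(p^3 - 7*p^2 + 16*p - 12) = (p - 2)*(p + 3)*(p^2 - 5*p + 6) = (p - 2)^2*(p + 3)*(p - 3)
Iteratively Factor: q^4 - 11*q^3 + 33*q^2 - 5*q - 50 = (q - 2)*(q^3 - 9*q^2 + 15*q + 25) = (q - 5)*(q - 2)*(q^2 - 4*q - 5) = (q - 5)^2*(q - 2)*(q + 1)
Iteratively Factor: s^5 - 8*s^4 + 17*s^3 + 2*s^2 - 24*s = (s - 3)*(s^4 - 5*s^3 + 2*s^2 + 8*s) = (s - 3)*(s - 2)*(s^3 - 3*s^2 - 4*s) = s*(s - 3)*(s - 2)*(s^2 - 3*s - 4) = s*(s - 4)*(s - 3)*(s - 2)*(s + 1)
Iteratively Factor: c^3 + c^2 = (c + 1)*(c^2) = c*(c + 1)*(c)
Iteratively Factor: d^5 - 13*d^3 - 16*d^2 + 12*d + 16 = (d + 2)*(d^4 - 2*d^3 - 9*d^2 + 2*d + 8) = (d + 2)^2*(d^3 - 4*d^2 - d + 4) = (d - 4)*(d + 2)^2*(d^2 - 1) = (d - 4)*(d - 1)*(d + 2)^2*(d + 1)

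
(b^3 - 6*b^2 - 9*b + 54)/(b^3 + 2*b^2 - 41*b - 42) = (b^2 - 9)/(b^2 + 8*b + 7)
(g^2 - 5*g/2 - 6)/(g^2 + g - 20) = (g + 3/2)/(g + 5)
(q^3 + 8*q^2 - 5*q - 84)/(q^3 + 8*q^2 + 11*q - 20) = (q^2 + 4*q - 21)/(q^2 + 4*q - 5)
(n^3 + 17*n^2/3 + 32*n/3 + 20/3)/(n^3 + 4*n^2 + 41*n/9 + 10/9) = 3*(n + 2)/(3*n + 1)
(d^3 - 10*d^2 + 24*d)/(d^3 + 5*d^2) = (d^2 - 10*d + 24)/(d*(d + 5))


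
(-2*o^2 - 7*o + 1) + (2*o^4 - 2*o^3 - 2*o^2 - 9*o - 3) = 2*o^4 - 2*o^3 - 4*o^2 - 16*o - 2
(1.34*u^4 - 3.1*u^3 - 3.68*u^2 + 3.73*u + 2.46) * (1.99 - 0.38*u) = -0.5092*u^5 + 3.8446*u^4 - 4.7706*u^3 - 8.7406*u^2 + 6.4879*u + 4.8954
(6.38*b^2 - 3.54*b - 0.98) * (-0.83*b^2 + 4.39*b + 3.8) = -5.2954*b^4 + 30.9464*b^3 + 9.5168*b^2 - 17.7542*b - 3.724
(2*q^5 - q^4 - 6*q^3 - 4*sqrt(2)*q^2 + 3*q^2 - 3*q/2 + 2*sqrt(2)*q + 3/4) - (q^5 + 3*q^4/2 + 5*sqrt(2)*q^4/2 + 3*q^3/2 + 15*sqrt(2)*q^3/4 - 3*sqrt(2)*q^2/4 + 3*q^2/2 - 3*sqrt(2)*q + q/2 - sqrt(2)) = q^5 - 5*sqrt(2)*q^4/2 - 5*q^4/2 - 15*q^3/2 - 15*sqrt(2)*q^3/4 - 13*sqrt(2)*q^2/4 + 3*q^2/2 - 2*q + 5*sqrt(2)*q + 3/4 + sqrt(2)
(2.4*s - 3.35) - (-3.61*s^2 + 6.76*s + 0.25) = 3.61*s^2 - 4.36*s - 3.6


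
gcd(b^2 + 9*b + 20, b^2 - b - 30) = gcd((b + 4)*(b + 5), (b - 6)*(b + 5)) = b + 5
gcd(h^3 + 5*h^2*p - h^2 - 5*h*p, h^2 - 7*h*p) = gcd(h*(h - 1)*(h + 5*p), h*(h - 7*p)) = h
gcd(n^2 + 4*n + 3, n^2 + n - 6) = n + 3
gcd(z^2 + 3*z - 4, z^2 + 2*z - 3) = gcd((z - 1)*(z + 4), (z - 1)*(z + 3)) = z - 1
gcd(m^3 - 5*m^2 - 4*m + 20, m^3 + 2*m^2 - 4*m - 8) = m^2 - 4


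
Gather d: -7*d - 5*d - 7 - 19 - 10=-12*d - 36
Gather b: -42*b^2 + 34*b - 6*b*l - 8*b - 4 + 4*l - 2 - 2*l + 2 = -42*b^2 + b*(26 - 6*l) + 2*l - 4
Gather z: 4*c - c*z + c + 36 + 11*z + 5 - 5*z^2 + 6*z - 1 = 5*c - 5*z^2 + z*(17 - c) + 40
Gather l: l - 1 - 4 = l - 5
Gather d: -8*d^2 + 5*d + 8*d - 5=-8*d^2 + 13*d - 5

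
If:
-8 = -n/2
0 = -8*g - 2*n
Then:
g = -4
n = 16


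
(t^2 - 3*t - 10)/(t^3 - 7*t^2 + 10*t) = (t + 2)/(t*(t - 2))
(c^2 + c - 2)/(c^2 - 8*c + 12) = (c^2 + c - 2)/(c^2 - 8*c + 12)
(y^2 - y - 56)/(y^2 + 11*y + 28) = (y - 8)/(y + 4)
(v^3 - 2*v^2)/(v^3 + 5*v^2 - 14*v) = v/(v + 7)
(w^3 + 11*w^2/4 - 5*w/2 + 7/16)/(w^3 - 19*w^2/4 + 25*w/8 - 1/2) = (w + 7/2)/(w - 4)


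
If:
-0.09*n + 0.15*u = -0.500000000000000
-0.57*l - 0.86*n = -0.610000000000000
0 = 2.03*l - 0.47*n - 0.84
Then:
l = 0.50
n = 0.38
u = -3.11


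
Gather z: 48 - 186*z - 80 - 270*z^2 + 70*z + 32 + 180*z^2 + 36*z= -90*z^2 - 80*z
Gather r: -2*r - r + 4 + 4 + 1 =9 - 3*r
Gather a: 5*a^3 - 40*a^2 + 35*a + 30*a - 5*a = 5*a^3 - 40*a^2 + 60*a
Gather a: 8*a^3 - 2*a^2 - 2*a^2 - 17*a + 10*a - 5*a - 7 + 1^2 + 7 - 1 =8*a^3 - 4*a^2 - 12*a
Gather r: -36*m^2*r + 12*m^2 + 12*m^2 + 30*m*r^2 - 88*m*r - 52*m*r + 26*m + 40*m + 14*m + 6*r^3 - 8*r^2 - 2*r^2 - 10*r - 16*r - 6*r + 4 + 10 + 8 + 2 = 24*m^2 + 80*m + 6*r^3 + r^2*(30*m - 10) + r*(-36*m^2 - 140*m - 32) + 24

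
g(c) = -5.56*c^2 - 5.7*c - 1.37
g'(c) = -11.12*c - 5.7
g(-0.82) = -0.43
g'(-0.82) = 3.42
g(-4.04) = -69.09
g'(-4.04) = 39.22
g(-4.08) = -70.67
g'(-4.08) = 39.67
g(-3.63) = -53.94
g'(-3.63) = 34.67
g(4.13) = -119.75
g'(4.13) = -51.63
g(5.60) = -207.65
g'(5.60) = -67.97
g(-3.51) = -49.86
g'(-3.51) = 33.33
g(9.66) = -575.27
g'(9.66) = -113.12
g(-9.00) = -400.43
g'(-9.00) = 94.38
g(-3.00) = -34.31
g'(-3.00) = 27.66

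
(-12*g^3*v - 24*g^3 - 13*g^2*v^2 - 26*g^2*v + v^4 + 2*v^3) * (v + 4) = -12*g^3*v^2 - 72*g^3*v - 96*g^3 - 13*g^2*v^3 - 78*g^2*v^2 - 104*g^2*v + v^5 + 6*v^4 + 8*v^3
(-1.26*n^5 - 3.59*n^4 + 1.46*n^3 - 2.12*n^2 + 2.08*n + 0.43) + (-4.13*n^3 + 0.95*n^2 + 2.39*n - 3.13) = -1.26*n^5 - 3.59*n^4 - 2.67*n^3 - 1.17*n^2 + 4.47*n - 2.7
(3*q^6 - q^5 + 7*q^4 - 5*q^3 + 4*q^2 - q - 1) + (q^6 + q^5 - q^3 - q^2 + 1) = 4*q^6 + 7*q^4 - 6*q^3 + 3*q^2 - q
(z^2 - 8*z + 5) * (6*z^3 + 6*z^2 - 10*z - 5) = 6*z^5 - 42*z^4 - 28*z^3 + 105*z^2 - 10*z - 25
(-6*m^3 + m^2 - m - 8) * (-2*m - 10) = 12*m^4 + 58*m^3 - 8*m^2 + 26*m + 80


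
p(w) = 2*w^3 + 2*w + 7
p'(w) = 6*w^2 + 2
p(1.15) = 12.34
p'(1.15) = 9.94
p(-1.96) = -11.98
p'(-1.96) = 25.05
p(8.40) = 1209.21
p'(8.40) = 425.36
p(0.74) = 9.29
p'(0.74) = 5.29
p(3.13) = 74.59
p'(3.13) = 60.78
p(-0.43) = 5.98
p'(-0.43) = 3.11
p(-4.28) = -158.37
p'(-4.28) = 111.91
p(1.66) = 19.47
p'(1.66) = 18.53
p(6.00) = 451.00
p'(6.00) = 218.00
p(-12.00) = -3473.00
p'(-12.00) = 866.00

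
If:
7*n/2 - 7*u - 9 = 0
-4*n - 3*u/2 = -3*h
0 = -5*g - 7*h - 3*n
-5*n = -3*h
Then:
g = 792/35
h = -90/7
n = -54/7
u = -36/7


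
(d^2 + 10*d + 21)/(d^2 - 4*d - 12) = (d^2 + 10*d + 21)/(d^2 - 4*d - 12)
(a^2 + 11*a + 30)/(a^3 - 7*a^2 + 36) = (a^2 + 11*a + 30)/(a^3 - 7*a^2 + 36)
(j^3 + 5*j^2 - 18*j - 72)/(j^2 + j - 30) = (j^2 - j - 12)/(j - 5)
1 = 1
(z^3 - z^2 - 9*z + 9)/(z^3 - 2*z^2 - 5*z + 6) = (z + 3)/(z + 2)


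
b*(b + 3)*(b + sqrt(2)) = b^3 + sqrt(2)*b^2 + 3*b^2 + 3*sqrt(2)*b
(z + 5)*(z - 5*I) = z^2 + 5*z - 5*I*z - 25*I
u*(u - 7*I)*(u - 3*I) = u^3 - 10*I*u^2 - 21*u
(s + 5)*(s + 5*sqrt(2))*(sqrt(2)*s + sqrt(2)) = sqrt(2)*s^3 + 6*sqrt(2)*s^2 + 10*s^2 + 5*sqrt(2)*s + 60*s + 50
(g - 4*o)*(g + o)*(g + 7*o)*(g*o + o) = g^4*o + 4*g^3*o^2 + g^3*o - 25*g^2*o^3 + 4*g^2*o^2 - 28*g*o^4 - 25*g*o^3 - 28*o^4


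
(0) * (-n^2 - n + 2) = 0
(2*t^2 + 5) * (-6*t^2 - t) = -12*t^4 - 2*t^3 - 30*t^2 - 5*t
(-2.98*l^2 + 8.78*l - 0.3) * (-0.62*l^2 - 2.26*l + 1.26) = 1.8476*l^4 + 1.2912*l^3 - 23.4116*l^2 + 11.7408*l - 0.378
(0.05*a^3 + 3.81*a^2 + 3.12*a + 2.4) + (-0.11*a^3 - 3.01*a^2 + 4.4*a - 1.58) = -0.06*a^3 + 0.8*a^2 + 7.52*a + 0.82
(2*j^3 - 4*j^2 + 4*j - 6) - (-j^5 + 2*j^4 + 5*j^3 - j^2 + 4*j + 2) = j^5 - 2*j^4 - 3*j^3 - 3*j^2 - 8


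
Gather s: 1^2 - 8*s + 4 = 5 - 8*s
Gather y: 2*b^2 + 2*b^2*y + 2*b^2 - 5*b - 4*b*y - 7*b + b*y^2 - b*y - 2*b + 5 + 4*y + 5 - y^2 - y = 4*b^2 - 14*b + y^2*(b - 1) + y*(2*b^2 - 5*b + 3) + 10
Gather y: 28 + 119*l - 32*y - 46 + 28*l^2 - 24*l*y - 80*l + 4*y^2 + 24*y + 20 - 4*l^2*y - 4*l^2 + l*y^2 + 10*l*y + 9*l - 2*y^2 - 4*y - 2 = 24*l^2 + 48*l + y^2*(l + 2) + y*(-4*l^2 - 14*l - 12)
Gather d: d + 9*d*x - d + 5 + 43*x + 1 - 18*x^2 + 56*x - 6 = 9*d*x - 18*x^2 + 99*x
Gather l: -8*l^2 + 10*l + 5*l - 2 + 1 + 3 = -8*l^2 + 15*l + 2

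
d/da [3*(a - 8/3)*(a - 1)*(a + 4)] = 9*a^2 + 2*a - 36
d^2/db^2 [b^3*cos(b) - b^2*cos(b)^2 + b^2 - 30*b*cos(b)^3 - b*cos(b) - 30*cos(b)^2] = -b^3*cos(b) - 6*b^2*sin(b) + 2*b^2*cos(2*b) + 4*b*sin(2*b) + 59*b*cos(b)/2 + 135*b*cos(3*b)/2 + 47*sin(b) + 45*sin(3*b) + 59*cos(2*b) + 1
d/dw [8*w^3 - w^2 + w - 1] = 24*w^2 - 2*w + 1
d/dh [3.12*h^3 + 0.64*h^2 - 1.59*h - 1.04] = 9.36*h^2 + 1.28*h - 1.59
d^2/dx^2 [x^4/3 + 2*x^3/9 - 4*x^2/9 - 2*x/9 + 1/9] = 4*x^2 + 4*x/3 - 8/9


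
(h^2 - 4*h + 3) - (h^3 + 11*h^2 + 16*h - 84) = -h^3 - 10*h^2 - 20*h + 87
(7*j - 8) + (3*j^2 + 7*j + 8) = 3*j^2 + 14*j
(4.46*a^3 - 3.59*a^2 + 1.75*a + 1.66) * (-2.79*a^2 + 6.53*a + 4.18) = -12.4434*a^5 + 39.1399*a^4 - 9.6824*a^3 - 8.2101*a^2 + 18.1548*a + 6.9388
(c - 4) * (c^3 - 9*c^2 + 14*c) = c^4 - 13*c^3 + 50*c^2 - 56*c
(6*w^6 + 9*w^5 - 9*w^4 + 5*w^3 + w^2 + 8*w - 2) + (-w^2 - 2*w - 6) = 6*w^6 + 9*w^5 - 9*w^4 + 5*w^3 + 6*w - 8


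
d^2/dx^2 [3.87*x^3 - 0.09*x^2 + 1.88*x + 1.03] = 23.22*x - 0.18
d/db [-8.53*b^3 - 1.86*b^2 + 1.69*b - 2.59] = -25.59*b^2 - 3.72*b + 1.69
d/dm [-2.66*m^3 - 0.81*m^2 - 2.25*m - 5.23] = -7.98*m^2 - 1.62*m - 2.25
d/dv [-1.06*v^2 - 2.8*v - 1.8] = -2.12*v - 2.8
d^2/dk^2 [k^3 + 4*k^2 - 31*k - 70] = 6*k + 8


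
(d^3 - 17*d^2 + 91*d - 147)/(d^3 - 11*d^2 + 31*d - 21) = (d - 7)/(d - 1)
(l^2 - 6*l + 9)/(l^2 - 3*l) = (l - 3)/l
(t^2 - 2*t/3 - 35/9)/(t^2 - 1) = (9*t^2 - 6*t - 35)/(9*(t^2 - 1))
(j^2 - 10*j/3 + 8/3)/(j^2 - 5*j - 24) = (-3*j^2 + 10*j - 8)/(3*(-j^2 + 5*j + 24))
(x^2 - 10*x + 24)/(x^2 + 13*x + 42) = (x^2 - 10*x + 24)/(x^2 + 13*x + 42)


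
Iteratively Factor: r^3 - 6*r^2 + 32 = (r + 2)*(r^2 - 8*r + 16) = (r - 4)*(r + 2)*(r - 4)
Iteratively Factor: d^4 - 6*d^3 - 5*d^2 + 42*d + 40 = (d - 5)*(d^3 - d^2 - 10*d - 8) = (d - 5)*(d + 2)*(d^2 - 3*d - 4) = (d - 5)*(d - 4)*(d + 2)*(d + 1)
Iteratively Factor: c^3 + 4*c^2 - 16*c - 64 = (c + 4)*(c^2 - 16) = (c - 4)*(c + 4)*(c + 4)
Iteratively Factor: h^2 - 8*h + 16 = (h - 4)*(h - 4)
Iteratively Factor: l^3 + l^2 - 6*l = (l + 3)*(l^2 - 2*l) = (l - 2)*(l + 3)*(l)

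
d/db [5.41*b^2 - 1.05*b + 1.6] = 10.82*b - 1.05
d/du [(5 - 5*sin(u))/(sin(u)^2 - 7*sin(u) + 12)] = 5*(sin(u)^2 - 2*sin(u) - 5)*cos(u)/(sin(u)^2 - 7*sin(u) + 12)^2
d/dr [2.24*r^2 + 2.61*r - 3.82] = 4.48*r + 2.61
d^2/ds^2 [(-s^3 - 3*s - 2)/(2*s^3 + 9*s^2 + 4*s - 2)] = 2*(18*s^6 - 12*s^5 - 234*s^4 - 541*s^3 - 582*s^2 - 414*s - 92)/(8*s^9 + 108*s^8 + 534*s^7 + 1137*s^6 + 852*s^5 - 150*s^4 - 344*s^3 + 12*s^2 + 48*s - 8)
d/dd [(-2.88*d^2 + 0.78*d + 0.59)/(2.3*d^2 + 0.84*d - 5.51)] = (-4.2132*d^2 + 29.0236*d - 4.7934)/(5.29*d^4 + 3.864*d^3 - 24.6404*d^2 - 9.2568*d + 30.3601)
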